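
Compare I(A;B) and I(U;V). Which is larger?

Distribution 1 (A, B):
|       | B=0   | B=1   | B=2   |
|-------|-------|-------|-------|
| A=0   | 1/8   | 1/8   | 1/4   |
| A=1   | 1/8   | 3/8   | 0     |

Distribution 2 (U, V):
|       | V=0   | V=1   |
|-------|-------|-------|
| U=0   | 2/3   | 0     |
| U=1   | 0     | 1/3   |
Distribution 1 (A, B):
Marginal P(A) (row sums):
  P(A=0) = 1/8 + 1/8 + 1/4 = 1/2
  P(A=1) = 1/8 + 3/8 + 0 = 1/2
Marginal P(B) (column sums):
  P(B=0) = 1/8 + 1/8 = 1/4
  P(B=1) = 1/8 + 3/8 = 1/2
  P(B=2) = 1/4 + 0 = 1/4

H(A) = -[(1/2)·log₂(1/2) + (1/2)·log₂(1/2)]
  = 0.5000 + 0.5000
  = 1.0000 bits
H(B) = -[(1/4)·log₂(1/4) + (1/2)·log₂(1/2) + (1/4)·log₂(1/4)]
  = 0.5000 + 0.5000 + 0.5000
  = 1.5000 bits
H(A,B) = -[(1/8)·log₂(1/8) + (1/8)·log₂(1/8) + (1/4)·log₂(1/4) + (1/8)·log₂(1/8) + (3/8)·log₂(3/8)]
  = 0.3750 + 0.3750 + 0.5000 + 0.3750 + 0.5306
  = 2.1556 bits

I(A;B) = H(A) + H(B) - H(A,B)
  = 1.0000 + 1.5000 - 2.1556
  = 0.3444 bits

Distribution 2 (U, V):
Marginal P(U) (row sums):
  P(U=0) = 2/3 + 0 = 2/3
  P(U=1) = 0 + 1/3 = 1/3
Marginal P(V) (column sums):
  P(V=0) = 2/3 + 0 = 2/3
  P(V=1) = 0 + 1/3 = 1/3

H(U) = -[(2/3)·log₂(2/3) + (1/3)·log₂(1/3)]
  = 0.3900 + 0.5283
  = 0.9183 bits
H(V) = -[(2/3)·log₂(2/3) + (1/3)·log₂(1/3)]
  = 0.3900 + 0.5283
  = 0.9183 bits
H(U,V) = -[(2/3)·log₂(2/3) + (1/3)·log₂(1/3)]
  = 0.3900 + 0.5283
  = 0.9183 bits

I(U;V) = H(U) + H(V) - H(U,V)
  = 0.9183 + 0.9183 - 0.9183
  = 0.9183 bits

I(U;V) = 0.9183 bits > I(A;B) = 0.3444 bits, so (U, V) has the higher mutual information (stronger dependence).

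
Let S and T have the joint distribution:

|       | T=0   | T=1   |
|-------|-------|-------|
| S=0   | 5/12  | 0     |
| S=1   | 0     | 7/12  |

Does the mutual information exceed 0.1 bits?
Marginal P(S) (row sums):
  P(S=0) = 5/12 + 0 = 5/12
  P(S=1) = 0 + 7/12 = 7/12
Marginal P(T) (column sums):
  P(T=0) = 5/12 + 0 = 5/12
  P(T=1) = 0 + 7/12 = 7/12

H(S) = -[(5/12)·log₂(5/12) + (7/12)·log₂(7/12)]
  = 0.5263 + 0.4536
  = 0.9799 bits
H(T) = -[(5/12)·log₂(5/12) + (7/12)·log₂(7/12)]
  = 0.5263 + 0.4536
  = 0.9799 bits
H(S,T) = -[(5/12)·log₂(5/12) + (7/12)·log₂(7/12)]
  = 0.5263 + 0.4536
  = 0.9799 bits

I(S;T) = H(S) + H(T) - H(S,T)
  = 0.9799 + 0.9799 - 0.9799
  = 0.9799 bits

Yes. I(S;T) = 0.9799 bits, which is > 0.1 bits.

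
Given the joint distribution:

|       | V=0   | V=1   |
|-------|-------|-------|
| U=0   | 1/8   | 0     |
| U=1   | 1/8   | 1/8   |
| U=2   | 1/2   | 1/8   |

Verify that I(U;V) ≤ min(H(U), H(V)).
Marginal P(U) (row sums):
  P(U=0) = 1/8 + 0 = 1/8
  P(U=1) = 1/8 + 1/8 = 1/4
  P(U=2) = 1/2 + 1/8 = 5/8
Marginal P(V) (column sums):
  P(V=0) = 1/8 + 1/8 + 1/2 = 3/4
  P(V=1) = 0 + 1/8 + 1/8 = 1/4

H(U) = -[(1/8)·log₂(1/8) + (1/4)·log₂(1/4) + (5/8)·log₂(5/8)]
  = 0.3750 + 0.5000 + 0.4238
  = 1.2988 bits
H(V) = -[(3/4)·log₂(3/4) + (1/4)·log₂(1/4)]
  = 0.3113 + 0.5000
  = 0.8113 bits
H(U,V) = -[(1/8)·log₂(1/8) + (1/8)·log₂(1/8) + (1/8)·log₂(1/8) + (1/2)·log₂(1/2) + (1/8)·log₂(1/8)]
  = 0.3750 + 0.3750 + 0.3750 + 0.5000 + 0.3750
  = 2.0000 bits

I(U;V) = H(U) + H(V) - H(U,V)
  = 1.2988 + 0.8113 - 2.0000
  = 0.1101 bits

min(H(U), H(V)) = min(1.2988, 0.8113) = 0.8113 bits
Since 0.1101 ≤ 0.8113, the bound is satisfied ✓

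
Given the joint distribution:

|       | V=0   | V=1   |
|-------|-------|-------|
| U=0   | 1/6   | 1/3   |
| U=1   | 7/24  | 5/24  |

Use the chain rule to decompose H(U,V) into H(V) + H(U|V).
By the chain rule: H(U,V) = H(V) + H(U|V)

Marginal P(V) (column sums):
  P(V=0) = 1/6 + 7/24 = 11/24
  P(V=1) = 1/3 + 5/24 = 13/24
H(V) = -[(11/24)·log₂(11/24) + (13/24)·log₂(13/24)]
  = 0.5159 + 0.4791
  = 0.9950 bits
H(U|V) = -Σ P(U,V)·log₂ P(U|V), where P(U|V) = P(U,V) / P(V)
  (U=0,V=0): P(U|V) = (1/6)/(11/24) = 4/11;  -(1/6)·log₂(4/11) = 0.2432
  (U=0,V=1): P(U|V) = (1/3)/(13/24) = 8/13;  -(1/3)·log₂(8/13) = 0.2335
  (U=1,V=0): P(U|V) = (7/24)/(11/24) = 7/11;  -(7/24)·log₂(7/11) = 0.1902
  (U=1,V=1): P(U|V) = (5/24)/(13/24) = 5/13;  -(5/24)·log₂(5/13) = 0.2872
H(U|V) = 0.2432 + 0.2335 + 0.1902 + 0.2872
  = 0.9541 bits

H(U,V) = H(V) + H(U|V) = 0.9950 + 0.9541 = 1.9491 bits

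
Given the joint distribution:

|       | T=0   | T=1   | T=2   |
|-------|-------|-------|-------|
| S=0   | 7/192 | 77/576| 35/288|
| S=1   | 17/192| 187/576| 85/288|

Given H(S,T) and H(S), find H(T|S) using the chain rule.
From the chain rule: H(S,T) = H(S) + H(T|S)
Therefore: H(T|S) = H(S,T) - H(S)

H(S,T) = -[(7/192)·log₂(7/192) + (77/576)·log₂(77/576) + (35/288)·log₂(35/288) + (17/192)·log₂(17/192) + (187/576)·log₂(187/576) + (85/288)·log₂(85/288)]
  = 0.1742 + 0.3881 + 0.3695 + 0.3097 + 0.5269 + 0.5196
  = 2.2880 bits
Marginal P(S) (row sums):
  P(S=0) = 7/192 + 77/576 + 35/288 = 7/24
  P(S=1) = 17/192 + 187/576 + 85/288 = 17/24
H(S) = -[(7/24)·log₂(7/24) + (17/24)·log₂(17/24)]
  = 0.5185 + 0.3524
  = 0.8709 bits

H(T|S) = 2.2880 - 0.8709 = 1.4171 bits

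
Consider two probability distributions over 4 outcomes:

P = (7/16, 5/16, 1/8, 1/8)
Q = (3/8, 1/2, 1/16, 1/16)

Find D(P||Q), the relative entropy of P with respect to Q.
D(P||Q) = Σ P(i) log₂(P(i)/Q(i))
  i=0: (7/16) × log₂((7/16)/(3/8)) = (7/16) × log₂(7/6) = 0.0973
  i=1: (5/16) × log₂((5/16)/(1/2)) = (5/16) × log₂(5/8) = -0.2119
  i=2: (1/8) × log₂((1/8)/(1/16)) = (1/8) × log₂(2) = 0.1250
  i=3: (1/8) × log₂((1/8)/(1/16)) = (1/8) × log₂(2) = 0.1250
D(P||Q) = 0.0973 - 0.2119 + 0.1250 + 0.1250
  = 0.1354 bits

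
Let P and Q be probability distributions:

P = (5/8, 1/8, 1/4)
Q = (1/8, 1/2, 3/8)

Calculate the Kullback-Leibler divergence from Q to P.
D(P||Q) = Σ P(i) log₂(P(i)/Q(i))
  i=0: (5/8) × log₂((5/8)/(1/8)) = (5/8) × log₂(5) = 1.4512
  i=1: (1/8) × log₂((1/8)/(1/2)) = (1/8) × log₂(1/4) = -0.2500
  i=2: (1/4) × log₂((1/4)/(3/8)) = (1/4) × log₂(2/3) = -0.1462
D(P||Q) = 1.4512 - 0.2500 - 0.1462
  = 1.0550 bits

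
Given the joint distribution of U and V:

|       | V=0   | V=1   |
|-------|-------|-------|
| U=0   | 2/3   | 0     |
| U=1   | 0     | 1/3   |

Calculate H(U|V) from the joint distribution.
Marginal P(V) (column sums):
  P(V=0) = 2/3 + 0 = 2/3
  P(V=1) = 0 + 1/3 = 1/3

H(U|V) = -Σ P(U,V)·log₂ P(U|V), where P(U|V) = P(U,V) / P(V)
  (cells with P(U,V) = 0 contribute 0)
  (U=0,V=0): P(U|V) = (2/3)/(2/3) = 1;  -(2/3)·log₂(1) = 0.0000
  (U=1,V=1): P(U|V) = (1/3)/(1/3) = 1;  -(1/3)·log₂(1) = 0.0000
H(U|V) = 0.0000 + 0.0000
  = 0.0000 bits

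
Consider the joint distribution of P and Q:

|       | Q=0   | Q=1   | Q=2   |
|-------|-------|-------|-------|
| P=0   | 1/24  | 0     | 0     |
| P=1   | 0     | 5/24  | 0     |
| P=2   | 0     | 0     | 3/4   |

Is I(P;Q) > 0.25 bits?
Marginal P(P) (row sums):
  P(P=0) = 1/24 + 0 + 0 = 1/24
  P(P=1) = 0 + 5/24 + 0 = 5/24
  P(P=2) = 0 + 0 + 3/4 = 3/4
Marginal P(Q) (column sums):
  P(Q=0) = 1/24 + 0 + 0 = 1/24
  P(Q=1) = 0 + 5/24 + 0 = 5/24
  P(Q=2) = 0 + 0 + 3/4 = 3/4

H(P) = -[(1/24)·log₂(1/24) + (5/24)·log₂(5/24) + (3/4)·log₂(3/4)]
  = 0.1910 + 0.4715 + 0.3113
  = 0.9738 bits
H(Q) = -[(1/24)·log₂(1/24) + (5/24)·log₂(5/24) + (3/4)·log₂(3/4)]
  = 0.1910 + 0.4715 + 0.3113
  = 0.9738 bits
H(P,Q) = -[(1/24)·log₂(1/24) + (5/24)·log₂(5/24) + (3/4)·log₂(3/4)]
  = 0.1910 + 0.4715 + 0.3113
  = 0.9738 bits

I(P;Q) = H(P) + H(Q) - H(P,Q)
  = 0.9738 + 0.9738 - 0.9738
  = 0.9738 bits

Yes. I(P;Q) = 0.9738 bits, which is > 0.25 bits.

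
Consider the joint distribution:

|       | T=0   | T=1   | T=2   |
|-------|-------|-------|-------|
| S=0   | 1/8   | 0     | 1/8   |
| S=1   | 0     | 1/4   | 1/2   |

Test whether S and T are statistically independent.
Marginal P(S) (row sums):
  P(S=0) = 1/8 + 0 + 1/8 = 1/4
  P(S=1) = 0 + 1/4 + 1/2 = 3/4
Marginal P(T) (column sums):
  P(T=0) = 1/8 + 0 = 1/8
  P(T=1) = 0 + 1/4 = 1/4
  P(T=2) = 1/8 + 1/2 = 5/8

S and T are independent iff P(S=i,T=j) = P(S=i)·P(T=j) for every cell.
  P(S=0)·P(T=0) = 1/4 × 1/8 = 1/32, but P(S=0,T=0) = 1/8 ✗

No, S and T are not independent. Quantitatively, I(S;T) > 0:

H(S) = -[(1/4)·log₂(1/4) + (3/4)·log₂(3/4)]
  = 0.5000 + 0.3113
  = 0.8113 bits
H(T) = -[(1/8)·log₂(1/8) + (1/4)·log₂(1/4) + (5/8)·log₂(5/8)]
  = 0.3750 + 0.5000 + 0.4238
  = 1.2988 bits
H(S,T) = -[(1/8)·log₂(1/8) + (1/8)·log₂(1/8) + (1/4)·log₂(1/4) + (1/2)·log₂(1/2)]
  = 0.3750 + 0.3750 + 0.5000 + 0.5000
  = 1.7500 bits
I(S;T) = H(S) + H(T) - H(S,T) = 0.8113 + 1.2988 - 1.7500 = 0.3601 bits > 0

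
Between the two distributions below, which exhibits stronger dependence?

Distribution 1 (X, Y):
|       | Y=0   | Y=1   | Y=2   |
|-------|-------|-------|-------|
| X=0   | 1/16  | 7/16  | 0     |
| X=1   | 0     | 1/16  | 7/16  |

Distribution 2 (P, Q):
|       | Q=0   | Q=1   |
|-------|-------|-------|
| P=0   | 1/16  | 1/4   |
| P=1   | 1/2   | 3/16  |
Distribution 1 (X, Y):
Marginal P(X) (row sums):
  P(X=0) = 1/16 + 7/16 + 0 = 1/2
  P(X=1) = 0 + 1/16 + 7/16 = 1/2
Marginal P(Y) (column sums):
  P(Y=0) = 1/16 + 0 = 1/16
  P(Y=1) = 7/16 + 1/16 = 1/2
  P(Y=2) = 0 + 7/16 = 7/16

H(X) = -[(1/2)·log₂(1/2) + (1/2)·log₂(1/2)]
  = 0.5000 + 0.5000
  = 1.0000 bits
H(Y) = -[(1/16)·log₂(1/16) + (1/2)·log₂(1/2) + (7/16)·log₂(7/16)]
  = 0.2500 + 0.5000 + 0.5218
  = 1.2718 bits
H(X,Y) = -[(1/16)·log₂(1/16) + (7/16)·log₂(7/16) + (1/16)·log₂(1/16) + (7/16)·log₂(7/16)]
  = 0.2500 + 0.5218 + 0.2500 + 0.5218
  = 1.5436 bits

I(X;Y) = H(X) + H(Y) - H(X,Y)
  = 1.0000 + 1.2718 - 1.5436
  = 0.7282 bits

Distribution 2 (P, Q):
Marginal P(P) (row sums):
  P(P=0) = 1/16 + 1/4 = 5/16
  P(P=1) = 1/2 + 3/16 = 11/16
Marginal P(Q) (column sums):
  P(Q=0) = 1/16 + 1/2 = 9/16
  P(Q=1) = 1/4 + 3/16 = 7/16

H(P) = -[(5/16)·log₂(5/16) + (11/16)·log₂(11/16)]
  = 0.5244 + 0.3716
  = 0.8960 bits
H(Q) = -[(9/16)·log₂(9/16) + (7/16)·log₂(7/16)]
  = 0.4669 + 0.5218
  = 0.9887 bits
H(P,Q) = -[(1/16)·log₂(1/16) + (1/4)·log₂(1/4) + (1/2)·log₂(1/2) + (3/16)·log₂(3/16)]
  = 0.2500 + 0.5000 + 0.5000 + 0.4528
  = 1.7028 bits

I(P;Q) = H(P) + H(Q) - H(P,Q)
  = 0.8960 + 0.9887 - 1.7028
  = 0.1819 bits

I(X;Y) = 0.7282 bits > I(P;Q) = 0.1819 bits, so (X, Y) has the higher mutual information (stronger dependence).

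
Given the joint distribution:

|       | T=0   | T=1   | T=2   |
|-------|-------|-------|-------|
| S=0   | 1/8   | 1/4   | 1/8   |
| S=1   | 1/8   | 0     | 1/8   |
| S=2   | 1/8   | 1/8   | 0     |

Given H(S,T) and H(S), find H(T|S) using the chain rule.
From the chain rule: H(S,T) = H(S) + H(T|S)
Therefore: H(T|S) = H(S,T) - H(S)

H(S,T) = -[(1/8)·log₂(1/8) + (1/4)·log₂(1/4) + (1/8)·log₂(1/8) + (1/8)·log₂(1/8) + (1/8)·log₂(1/8) + (1/8)·log₂(1/8) + (1/8)·log₂(1/8)]
  = 0.3750 + 0.5000 + 0.3750 + 0.3750 + 0.3750 + 0.3750 + 0.3750
  = 2.7500 bits
Marginal P(S) (row sums):
  P(S=0) = 1/8 + 1/4 + 1/8 = 1/2
  P(S=1) = 1/8 + 0 + 1/8 = 1/4
  P(S=2) = 1/8 + 1/8 + 0 = 1/4
H(S) = -[(1/2)·log₂(1/2) + (1/4)·log₂(1/4) + (1/4)·log₂(1/4)]
  = 0.5000 + 0.5000 + 0.5000
  = 1.5000 bits

H(T|S) = 2.7500 - 1.5000 = 1.2500 bits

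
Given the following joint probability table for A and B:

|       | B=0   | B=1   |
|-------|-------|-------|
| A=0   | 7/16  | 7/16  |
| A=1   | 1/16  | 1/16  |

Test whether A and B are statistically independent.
Marginal P(A) (row sums):
  P(A=0) = 7/16 + 7/16 = 7/8
  P(A=1) = 1/16 + 1/16 = 1/8
Marginal P(B) (column sums):
  P(B=0) = 7/16 + 1/16 = 1/2
  P(B=1) = 7/16 + 1/16 = 1/2

A and B are independent iff P(A=i,B=j) = P(A=i)·P(B=j) for every cell.
  P(A=0)·P(B=0) = 7/8 × 1/2 = 7/16 = P(A=0,B=0) ✓
  P(A=0)·P(B=1) = 7/8 × 1/2 = 7/16 = P(A=0,B=1) ✓
  P(A=1)·P(B=0) = 1/8 × 1/2 = 1/16 = P(A=1,B=0) ✓
  P(A=1)·P(B=1) = 1/8 × 1/2 = 1/16 = P(A=1,B=1) ✓

Yes, A and B are independent: every cell factors, so I(A;B) = 0 bits.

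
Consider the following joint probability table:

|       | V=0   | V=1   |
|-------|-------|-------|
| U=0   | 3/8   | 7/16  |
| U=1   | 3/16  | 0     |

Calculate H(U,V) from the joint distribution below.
H(U,V) = -Σ P(U,V) log₂ P(U,V), summed over the non-zero cells:
H(U,V) = -[(3/8)·log₂(3/8) + (7/16)·log₂(7/16) + (3/16)·log₂(3/16)]
  = 0.5306 + 0.5218 + 0.4528
  = 1.5052 bits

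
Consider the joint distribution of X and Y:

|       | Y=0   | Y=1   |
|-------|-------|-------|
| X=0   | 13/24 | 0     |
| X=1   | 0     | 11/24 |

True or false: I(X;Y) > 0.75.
Marginal P(X) (row sums):
  P(X=0) = 13/24 + 0 = 13/24
  P(X=1) = 0 + 11/24 = 11/24
Marginal P(Y) (column sums):
  P(Y=0) = 13/24 + 0 = 13/24
  P(Y=1) = 0 + 11/24 = 11/24

H(X) = -[(13/24)·log₂(13/24) + (11/24)·log₂(11/24)]
  = 0.4791 + 0.5159
  = 0.9950 bits
H(Y) = -[(13/24)·log₂(13/24) + (11/24)·log₂(11/24)]
  = 0.4791 + 0.5159
  = 0.9950 bits
H(X,Y) = -[(13/24)·log₂(13/24) + (11/24)·log₂(11/24)]
  = 0.4791 + 0.5159
  = 0.9950 bits

I(X;Y) = H(X) + H(Y) - H(X,Y)
  = 0.9950 + 0.9950 - 0.9950
  = 0.9950 bits

True. I(X;Y) = 0.9950 bits, which is > 0.75 bits.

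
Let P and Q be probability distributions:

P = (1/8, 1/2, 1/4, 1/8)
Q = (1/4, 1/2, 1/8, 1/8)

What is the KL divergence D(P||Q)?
D(P||Q) = Σ P(i) log₂(P(i)/Q(i))
  i=0: (1/8) × log₂((1/8)/(1/4)) = (1/8) × log₂(1/2) = -0.1250
  i=1: (1/2) × log₂((1/2)/(1/2)) = (1/2) × log₂(1) = 0.0000
  i=2: (1/4) × log₂((1/4)/(1/8)) = (1/4) × log₂(2) = 0.2500
  i=3: (1/8) × log₂((1/8)/(1/8)) = (1/8) × log₂(1) = 0.0000
D(P||Q) = -0.1250 + 0.0000 + 0.2500 + 0.0000
  = 0.1250 bits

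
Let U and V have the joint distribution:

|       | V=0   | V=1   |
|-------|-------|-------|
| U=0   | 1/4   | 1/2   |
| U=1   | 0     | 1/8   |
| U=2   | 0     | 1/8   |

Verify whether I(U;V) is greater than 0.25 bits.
Marginal P(U) (row sums):
  P(U=0) = 1/4 + 1/2 = 3/4
  P(U=1) = 0 + 1/8 = 1/8
  P(U=2) = 0 + 1/8 = 1/8
Marginal P(V) (column sums):
  P(V=0) = 1/4 + 0 + 0 = 1/4
  P(V=1) = 1/2 + 1/8 + 1/8 = 3/4

H(U) = -[(3/4)·log₂(3/4) + (1/8)·log₂(1/8) + (1/8)·log₂(1/8)]
  = 0.3113 + 0.3750 + 0.3750
  = 1.0613 bits
H(V) = -[(1/4)·log₂(1/4) + (3/4)·log₂(3/4)]
  = 0.5000 + 0.3113
  = 0.8113 bits
H(U,V) = -[(1/4)·log₂(1/4) + (1/2)·log₂(1/2) + (1/8)·log₂(1/8) + (1/8)·log₂(1/8)]
  = 0.5000 + 0.5000 + 0.3750 + 0.3750
  = 1.7500 bits

I(U;V) = H(U) + H(V) - H(U,V)
  = 1.0613 + 0.8113 - 1.7500
  = 0.1226 bits

No. I(U;V) = 0.1226 bits, which is ≤ 0.25 bits.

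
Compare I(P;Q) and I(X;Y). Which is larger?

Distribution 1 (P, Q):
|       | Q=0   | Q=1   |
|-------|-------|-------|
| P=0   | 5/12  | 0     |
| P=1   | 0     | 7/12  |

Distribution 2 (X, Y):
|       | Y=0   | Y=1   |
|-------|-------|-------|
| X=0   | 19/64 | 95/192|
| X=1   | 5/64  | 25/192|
Distribution 1 (P, Q):
Marginal P(P) (row sums):
  P(P=0) = 5/12 + 0 = 5/12
  P(P=1) = 0 + 7/12 = 7/12
Marginal P(Q) (column sums):
  P(Q=0) = 5/12 + 0 = 5/12
  P(Q=1) = 0 + 7/12 = 7/12

H(P) = -[(5/12)·log₂(5/12) + (7/12)·log₂(7/12)]
  = 0.5263 + 0.4536
  = 0.9799 bits
H(Q) = -[(5/12)·log₂(5/12) + (7/12)·log₂(7/12)]
  = 0.5263 + 0.4536
  = 0.9799 bits
H(P,Q) = -[(5/12)·log₂(5/12) + (7/12)·log₂(7/12)]
  = 0.5263 + 0.4536
  = 0.9799 bits

I(P;Q) = H(P) + H(Q) - H(P,Q)
  = 0.9799 + 0.9799 - 0.9799
  = 0.9799 bits

Distribution 2 (X, Y):
Marginal P(X) (row sums):
  P(X=0) = 19/64 + 95/192 = 19/24
  P(X=1) = 5/64 + 25/192 = 5/24
Marginal P(Y) (column sums):
  P(Y=0) = 19/64 + 5/64 = 3/8
  P(Y=1) = 95/192 + 25/192 = 5/8

H(X) = -[(19/24)·log₂(19/24) + (5/24)·log₂(5/24)]
  = 0.2668 + 0.4715
  = 0.7383 bits
H(Y) = -[(3/8)·log₂(3/8) + (5/8)·log₂(5/8)]
  = 0.5306 + 0.4238
  = 0.9544 bits
H(X,Y) = -[(19/64)·log₂(19/64) + (95/192)·log₂(95/192) + (5/64)·log₂(5/64) + (25/192)·log₂(25/192)]
  = 0.5201 + 0.5023 + 0.2873 + 0.3830
  = 1.6927 bits

I(X;Y) = H(X) + H(Y) - H(X,Y)
  = 0.7383 + 0.9544 - 1.6927
  = 0.0000 bits

I(P;Q) = 0.9799 bits > I(X;Y) = 0.0000 bits, so (P, Q) has the higher mutual information (stronger dependence).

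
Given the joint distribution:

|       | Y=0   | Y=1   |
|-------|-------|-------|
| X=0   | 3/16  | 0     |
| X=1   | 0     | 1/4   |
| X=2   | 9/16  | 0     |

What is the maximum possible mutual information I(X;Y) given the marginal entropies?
The upper bound on mutual information is I(X;Y) ≤ min(H(X), H(Y)).

Marginal P(X) (row sums):
  P(X=0) = 3/16 + 0 = 3/16
  P(X=1) = 0 + 1/4 = 1/4
  P(X=2) = 9/16 + 0 = 9/16
Marginal P(Y) (column sums):
  P(Y=0) = 3/16 + 0 + 9/16 = 3/4
  P(Y=1) = 0 + 1/4 + 0 = 1/4

H(X) = -[(3/16)·log₂(3/16) + (1/4)·log₂(1/4) + (9/16)·log₂(9/16)]
  = 0.4528 + 0.5000 + 0.4669
  = 1.4197 bits
H(Y) = -[(3/4)·log₂(3/4) + (1/4)·log₂(1/4)]
  = 0.3113 + 0.5000
  = 0.8113 bits

Maximum possible I(X;Y) = min(1.4197, 0.8113) = 0.8113 bits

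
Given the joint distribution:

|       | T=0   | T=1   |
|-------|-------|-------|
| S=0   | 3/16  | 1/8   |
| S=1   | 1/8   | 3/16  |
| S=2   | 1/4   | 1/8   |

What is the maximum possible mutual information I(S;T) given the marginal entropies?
The upper bound on mutual information is I(S;T) ≤ min(H(S), H(T)).

Marginal P(S) (row sums):
  P(S=0) = 3/16 + 1/8 = 5/16
  P(S=1) = 1/8 + 3/16 = 5/16
  P(S=2) = 1/4 + 1/8 = 3/8
Marginal P(T) (column sums):
  P(T=0) = 3/16 + 1/8 + 1/4 = 9/16
  P(T=1) = 1/8 + 3/16 + 1/8 = 7/16

H(S) = -[(5/16)·log₂(5/16) + (5/16)·log₂(5/16) + (3/8)·log₂(3/8)]
  = 0.5244 + 0.5244 + 0.5306
  = 1.5794 bits
H(T) = -[(9/16)·log₂(9/16) + (7/16)·log₂(7/16)]
  = 0.4669 + 0.5218
  = 0.9887 bits

Maximum possible I(S;T) = min(1.5794, 0.9887) = 0.9887 bits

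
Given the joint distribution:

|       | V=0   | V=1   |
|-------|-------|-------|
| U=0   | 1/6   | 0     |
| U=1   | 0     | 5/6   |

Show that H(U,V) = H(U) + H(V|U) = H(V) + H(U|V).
Marginal P(U) (row sums):
  P(U=0) = 1/6 + 0 = 1/6
  P(U=1) = 0 + 5/6 = 5/6
Marginal P(V) (column sums):
  P(V=0) = 1/6 + 0 = 1/6
  P(V=1) = 0 + 5/6 = 5/6

Decomposition 1: H(U) + H(V|U)
H(U) = -[(1/6)·log₂(1/6) + (5/6)·log₂(5/6)]
  = 0.4308 + 0.2192
  = 0.6500 bits
H(V|U) = -Σ P(U,V)·log₂ P(V|U), where P(V|U) = P(U,V) / P(U)
  (cells with P(U,V) = 0 contribute 0)
  (U=0,V=0): P(V|U) = (1/6)/(1/6) = 1;  -(1/6)·log₂(1) = 0.0000
  (U=1,V=1): P(V|U) = (5/6)/(5/6) = 1;  -(5/6)·log₂(1) = 0.0000
H(V|U) = 0.0000 + 0.0000
  = 0.0000 bits
H(U) + H(V|U) = 0.6500 + 0.0000 = 0.6500 bits

Decomposition 2: H(V) + H(U|V)
H(V) = -[(1/6)·log₂(1/6) + (5/6)·log₂(5/6)]
  = 0.4308 + 0.2192
  = 0.6500 bits
H(U|V) = -Σ P(U,V)·log₂ P(U|V), where P(U|V) = P(U,V) / P(V)
  (cells with P(U,V) = 0 contribute 0)
  (U=0,V=0): P(U|V) = (1/6)/(1/6) = 1;  -(1/6)·log₂(1) = 0.0000
  (U=1,V=1): P(U|V) = (5/6)/(5/6) = 1;  -(5/6)·log₂(1) = 0.0000
H(U|V) = 0.0000 + 0.0000
  = 0.0000 bits
H(V) + H(U|V) = 0.6500 + 0.0000 = 0.6500 bits

Direct computation of the joint entropy:
H(U,V) = -[(1/6)·log₂(1/6) + (5/6)·log₂(5/6)]
  = 0.4308 + 0.2192
  = 0.6500 bits

All three agree: H(U,V) = 0.6500 bits ✓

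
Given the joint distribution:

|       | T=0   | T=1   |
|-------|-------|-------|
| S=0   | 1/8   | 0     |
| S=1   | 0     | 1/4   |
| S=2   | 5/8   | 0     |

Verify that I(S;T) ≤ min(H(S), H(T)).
Marginal P(S) (row sums):
  P(S=0) = 1/8 + 0 = 1/8
  P(S=1) = 0 + 1/4 = 1/4
  P(S=2) = 5/8 + 0 = 5/8
Marginal P(T) (column sums):
  P(T=0) = 1/8 + 0 + 5/8 = 3/4
  P(T=1) = 0 + 1/4 + 0 = 1/4

H(S) = -[(1/8)·log₂(1/8) + (1/4)·log₂(1/4) + (5/8)·log₂(5/8)]
  = 0.3750 + 0.5000 + 0.4238
  = 1.2988 bits
H(T) = -[(3/4)·log₂(3/4) + (1/4)·log₂(1/4)]
  = 0.3113 + 0.5000
  = 0.8113 bits
H(S,T) = -[(1/8)·log₂(1/8) + (1/4)·log₂(1/4) + (5/8)·log₂(5/8)]
  = 0.3750 + 0.5000 + 0.4238
  = 1.2988 bits

I(S;T) = H(S) + H(T) - H(S,T)
  = 1.2988 + 0.8113 - 1.2988
  = 0.8113 bits

min(H(S), H(T)) = min(1.2988, 0.8113) = 0.8113 bits
Since 0.8113 ≤ 0.8113, the bound is satisfied ✓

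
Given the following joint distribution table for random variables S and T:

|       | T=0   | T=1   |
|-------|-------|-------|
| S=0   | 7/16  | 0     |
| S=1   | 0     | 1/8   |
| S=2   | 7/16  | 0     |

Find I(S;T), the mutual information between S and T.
Marginal P(S) (row sums):
  P(S=0) = 7/16 + 0 = 7/16
  P(S=1) = 0 + 1/8 = 1/8
  P(S=2) = 7/16 + 0 = 7/16
Marginal P(T) (column sums):
  P(T=0) = 7/16 + 0 + 7/16 = 7/8
  P(T=1) = 0 + 1/8 + 0 = 1/8

H(S) = -[(7/16)·log₂(7/16) + (1/8)·log₂(1/8) + (7/16)·log₂(7/16)]
  = 0.5218 + 0.3750 + 0.5218
  = 1.4186 bits
H(T) = -[(7/8)·log₂(7/8) + (1/8)·log₂(1/8)]
  = 0.1686 + 0.3750
  = 0.5436 bits
H(S,T) = -[(7/16)·log₂(7/16) + (1/8)·log₂(1/8) + (7/16)·log₂(7/16)]
  = 0.5218 + 0.3750 + 0.5218
  = 1.4186 bits

I(S;T) = H(S) + H(T) - H(S,T)
  = 1.4186 + 0.5436 - 1.4186
  = 0.5436 bits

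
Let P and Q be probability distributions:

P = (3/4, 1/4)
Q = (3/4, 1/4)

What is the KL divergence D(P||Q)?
D(P||Q) = Σ P(i) log₂(P(i)/Q(i))
  i=0: (3/4) × log₂((3/4)/(3/4)) = (3/4) × log₂(1) = 0.0000
  i=1: (1/4) × log₂((1/4)/(1/4)) = (1/4) × log₂(1) = 0.0000
D(P||Q) = 0.0000 + 0.0000
  = 0.0000 bits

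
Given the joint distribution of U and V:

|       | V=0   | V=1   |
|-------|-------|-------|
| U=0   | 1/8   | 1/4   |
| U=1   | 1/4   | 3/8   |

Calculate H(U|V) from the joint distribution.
Marginal P(V) (column sums):
  P(V=0) = 1/8 + 1/4 = 3/8
  P(V=1) = 1/4 + 3/8 = 5/8

H(U|V) = -Σ P(U,V)·log₂ P(U|V), where P(U|V) = P(U,V) / P(V)
  (U=0,V=0): P(U|V) = (1/8)/(3/8) = 1/3;  -(1/8)·log₂(1/3) = 0.1981
  (U=0,V=1): P(U|V) = (1/4)/(5/8) = 2/5;  -(1/4)·log₂(2/5) = 0.3305
  (U=1,V=0): P(U|V) = (1/4)/(3/8) = 2/3;  -(1/4)·log₂(2/3) = 0.1462
  (U=1,V=1): P(U|V) = (3/8)/(5/8) = 3/5;  -(3/8)·log₂(3/5) = 0.2764
H(U|V) = 0.1981 + 0.3305 + 0.1462 + 0.2764
  = 0.9512 bits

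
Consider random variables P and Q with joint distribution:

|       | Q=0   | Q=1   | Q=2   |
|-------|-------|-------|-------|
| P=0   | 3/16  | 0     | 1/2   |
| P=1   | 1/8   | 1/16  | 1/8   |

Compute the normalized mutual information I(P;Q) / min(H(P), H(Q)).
Marginal P(P) (row sums):
  P(P=0) = 3/16 + 0 + 1/2 = 11/16
  P(P=1) = 1/8 + 1/16 + 1/8 = 5/16
Marginal P(Q) (column sums):
  P(Q=0) = 3/16 + 1/8 = 5/16
  P(Q=1) = 0 + 1/16 = 1/16
  P(Q=2) = 1/2 + 1/8 = 5/8

H(P) = -[(11/16)·log₂(11/16) + (5/16)·log₂(5/16)]
  = 0.3716 + 0.5244
  = 0.8960 bits
H(Q) = -[(5/16)·log₂(5/16) + (1/16)·log₂(1/16) + (5/8)·log₂(5/8)]
  = 0.5244 + 0.2500 + 0.4238
  = 1.1982 bits
H(P,Q) = -[(3/16)·log₂(3/16) + (1/2)·log₂(1/2) + (1/8)·log₂(1/8) + (1/16)·log₂(1/16) + (1/8)·log₂(1/8)]
  = 0.4528 + 0.5000 + 0.3750 + 0.2500 + 0.3750
  = 1.9528 bits

I(P;Q) = H(P) + H(Q) - H(P,Q)
  = 0.8960 + 1.1982 - 1.9528
  = 0.1414 bits

min(H(P), H(Q)) = min(0.8960, 1.1982) = 0.8960 bits
Normalized MI = 0.1414 / 0.8960 = 0.1578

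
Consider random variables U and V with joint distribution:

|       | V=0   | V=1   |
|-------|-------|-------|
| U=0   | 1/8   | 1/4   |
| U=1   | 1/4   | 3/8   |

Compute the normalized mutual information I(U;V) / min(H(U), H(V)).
Marginal P(U) (row sums):
  P(U=0) = 1/8 + 1/4 = 3/8
  P(U=1) = 1/4 + 3/8 = 5/8
Marginal P(V) (column sums):
  P(V=0) = 1/8 + 1/4 = 3/8
  P(V=1) = 1/4 + 3/8 = 5/8

H(U) = -[(3/8)·log₂(3/8) + (5/8)·log₂(5/8)]
  = 0.5306 + 0.4238
  = 0.9544 bits
H(V) = -[(3/8)·log₂(3/8) + (5/8)·log₂(5/8)]
  = 0.5306 + 0.4238
  = 0.9544 bits
H(U,V) = -[(1/8)·log₂(1/8) + (1/4)·log₂(1/4) + (1/4)·log₂(1/4) + (3/8)·log₂(3/8)]
  = 0.3750 + 0.5000 + 0.5000 + 0.5306
  = 1.9056 bits

I(U;V) = H(U) + H(V) - H(U,V)
  = 0.9544 + 0.9544 - 1.9056
  = 0.0032 bits

min(H(U), H(V)) = min(0.9544, 0.9544) = 0.9544 bits
Normalized MI = 0.0032 / 0.9544 = 0.0034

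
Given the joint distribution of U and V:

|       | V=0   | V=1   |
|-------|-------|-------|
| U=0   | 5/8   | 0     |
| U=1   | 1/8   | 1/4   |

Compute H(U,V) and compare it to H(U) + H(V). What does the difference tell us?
Marginal P(U) (row sums):
  P(U=0) = 5/8 + 0 = 5/8
  P(U=1) = 1/8 + 1/4 = 3/8
Marginal P(V) (column sums):
  P(V=0) = 5/8 + 1/8 = 3/4
  P(V=1) = 0 + 1/4 = 1/4

H(U,V) = -[(5/8)·log₂(5/8) + (1/8)·log₂(1/8) + (1/4)·log₂(1/4)]
  = 0.4238 + 0.3750 + 0.5000
  = 1.2988 bits
H(U) = -[(5/8)·log₂(5/8) + (3/8)·log₂(3/8)]
  = 0.4238 + 0.5306
  = 0.9544 bits
H(V) = -[(3/4)·log₂(3/4) + (1/4)·log₂(1/4)]
  = 0.3113 + 0.5000
  = 0.8113 bits

H(U) + H(V) = 0.9544 + 0.8113 = 1.7657 bits
Difference: H(U) + H(V) - H(U,V) = 1.7657 - 1.2988 = 0.4669 bits = I(U;V)

The difference is the mutual information; it is positive here, so U and V are dependent (knowing one reduces uncertainty about the other by 0.4669 bits).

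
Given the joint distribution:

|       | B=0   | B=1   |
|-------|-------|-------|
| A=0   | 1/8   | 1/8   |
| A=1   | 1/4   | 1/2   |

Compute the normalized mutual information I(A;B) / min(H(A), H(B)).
Marginal P(A) (row sums):
  P(A=0) = 1/8 + 1/8 = 1/4
  P(A=1) = 1/4 + 1/2 = 3/4
Marginal P(B) (column sums):
  P(B=0) = 1/8 + 1/4 = 3/8
  P(B=1) = 1/8 + 1/2 = 5/8

H(A) = -[(1/4)·log₂(1/4) + (3/4)·log₂(3/4)]
  = 0.5000 + 0.3113
  = 0.8113 bits
H(B) = -[(3/8)·log₂(3/8) + (5/8)·log₂(5/8)]
  = 0.5306 + 0.4238
  = 0.9544 bits
H(A,B) = -[(1/8)·log₂(1/8) + (1/8)·log₂(1/8) + (1/4)·log₂(1/4) + (1/2)·log₂(1/2)]
  = 0.3750 + 0.3750 + 0.5000 + 0.5000
  = 1.7500 bits

I(A;B) = H(A) + H(B) - H(A,B)
  = 0.8113 + 0.9544 - 1.7500
  = 0.0157 bits

min(H(A), H(B)) = min(0.8113, 0.9544) = 0.8113 bits
Normalized MI = 0.0157 / 0.8113 = 0.0194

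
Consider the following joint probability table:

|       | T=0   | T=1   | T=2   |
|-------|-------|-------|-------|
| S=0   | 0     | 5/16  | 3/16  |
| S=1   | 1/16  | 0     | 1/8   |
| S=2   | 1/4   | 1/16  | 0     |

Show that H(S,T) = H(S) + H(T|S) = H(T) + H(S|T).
Marginal P(S) (row sums):
  P(S=0) = 0 + 5/16 + 3/16 = 1/2
  P(S=1) = 1/16 + 0 + 1/8 = 3/16
  P(S=2) = 1/4 + 1/16 + 0 = 5/16
Marginal P(T) (column sums):
  P(T=0) = 0 + 1/16 + 1/4 = 5/16
  P(T=1) = 5/16 + 0 + 1/16 = 3/8
  P(T=2) = 3/16 + 1/8 + 0 = 5/16

Decomposition 1: H(S) + H(T|S)
H(S) = -[(1/2)·log₂(1/2) + (3/16)·log₂(3/16) + (5/16)·log₂(5/16)]
  = 0.5000 + 0.4528 + 0.5244
  = 1.4772 bits
H(T|S) = -Σ P(S,T)·log₂ P(T|S), where P(T|S) = P(S,T) / P(S)
  (cells with P(S,T) = 0 contribute 0)
  (S=0,T=1): P(T|S) = (5/16)/(1/2) = 5/8;  -(5/16)·log₂(5/8) = 0.2119
  (S=0,T=2): P(T|S) = (3/16)/(1/2) = 3/8;  -(3/16)·log₂(3/8) = 0.2653
  (S=1,T=0): P(T|S) = (1/16)/(3/16) = 1/3;  -(1/16)·log₂(1/3) = 0.0991
  (S=1,T=2): P(T|S) = (1/8)/(3/16) = 2/3;  -(1/8)·log₂(2/3) = 0.0731
  (S=2,T=0): P(T|S) = (1/4)/(5/16) = 4/5;  -(1/4)·log₂(4/5) = 0.0805
  (S=2,T=1): P(T|S) = (1/16)/(5/16) = 1/5;  -(1/16)·log₂(1/5) = 0.1451
H(T|S) = 0.2119 + 0.2653 + 0.0991 + 0.0731 + 0.0805 + 0.1451
  = 0.8750 bits
H(S) + H(T|S) = 1.4772 + 0.8750 = 2.3522 bits

Decomposition 2: H(T) + H(S|T)
H(T) = -[(5/16)·log₂(5/16) + (3/8)·log₂(3/8) + (5/16)·log₂(5/16)]
  = 0.5244 + 0.5306 + 0.5244
  = 1.5794 bits
H(S|T) = -Σ P(S,T)·log₂ P(S|T), where P(S|T) = P(S,T) / P(T)
  (cells with P(S,T) = 0 contribute 0)
  (S=0,T=1): P(S|T) = (5/16)/(3/8) = 5/6;  -(5/16)·log₂(5/6) = 0.0822
  (S=0,T=2): P(S|T) = (3/16)/(5/16) = 3/5;  -(3/16)·log₂(3/5) = 0.1382
  (S=1,T=0): P(S|T) = (1/16)/(5/16) = 1/5;  -(1/16)·log₂(1/5) = 0.1451
  (S=1,T=2): P(S|T) = (1/8)/(5/16) = 2/5;  -(1/8)·log₂(2/5) = 0.1652
  (S=2,T=0): P(S|T) = (1/4)/(5/16) = 4/5;  -(1/4)·log₂(4/5) = 0.0805
  (S=2,T=1): P(S|T) = (1/16)/(3/8) = 1/6;  -(1/16)·log₂(1/6) = 0.1616
H(S|T) = 0.0822 + 0.1382 + 0.1451 + 0.1652 + 0.0805 + 0.1616
  = 0.7728 bits
H(T) + H(S|T) = 1.5794 + 0.7728 = 2.3522 bits

Direct computation of the joint entropy:
H(S,T) = -[(5/16)·log₂(5/16) + (3/16)·log₂(3/16) + (1/16)·log₂(1/16) + (1/8)·log₂(1/8) + (1/4)·log₂(1/4) + (1/16)·log₂(1/16)]
  = 0.5244 + 0.4528 + 0.2500 + 0.3750 + 0.5000 + 0.2500
  = 2.3522 bits

All three agree: H(S,T) = 2.3522 bits ✓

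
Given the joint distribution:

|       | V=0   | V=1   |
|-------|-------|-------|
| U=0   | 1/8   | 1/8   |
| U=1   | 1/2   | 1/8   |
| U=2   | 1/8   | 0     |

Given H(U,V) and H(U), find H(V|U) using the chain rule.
From the chain rule: H(U,V) = H(U) + H(V|U)
Therefore: H(V|U) = H(U,V) - H(U)

H(U,V) = -[(1/8)·log₂(1/8) + (1/8)·log₂(1/8) + (1/2)·log₂(1/2) + (1/8)·log₂(1/8) + (1/8)·log₂(1/8)]
  = 0.3750 + 0.3750 + 0.5000 + 0.3750 + 0.3750
  = 2.0000 bits
Marginal P(U) (row sums):
  P(U=0) = 1/8 + 1/8 = 1/4
  P(U=1) = 1/2 + 1/8 = 5/8
  P(U=2) = 1/8 + 0 = 1/8
H(U) = -[(1/4)·log₂(1/4) + (5/8)·log₂(5/8) + (1/8)·log₂(1/8)]
  = 0.5000 + 0.4238 + 0.3750
  = 1.2988 bits

H(V|U) = 2.0000 - 1.2988 = 0.7012 bits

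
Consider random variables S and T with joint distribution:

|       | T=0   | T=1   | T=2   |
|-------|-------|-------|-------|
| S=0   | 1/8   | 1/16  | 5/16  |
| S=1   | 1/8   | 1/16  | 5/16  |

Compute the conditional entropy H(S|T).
Marginal P(T) (column sums):
  P(T=0) = 1/8 + 1/8 = 1/4
  P(T=1) = 1/16 + 1/16 = 1/8
  P(T=2) = 5/16 + 5/16 = 5/8

H(S|T) = -Σ P(S,T)·log₂ P(S|T), where P(S|T) = P(S,T) / P(T)
  (S=0,T=0): P(S|T) = (1/8)/(1/4) = 1/2;  -(1/8)·log₂(1/2) = 0.1250
  (S=0,T=1): P(S|T) = (1/16)/(1/8) = 1/2;  -(1/16)·log₂(1/2) = 0.0625
  (S=0,T=2): P(S|T) = (5/16)/(5/8) = 1/2;  -(5/16)·log₂(1/2) = 0.3125
  (S=1,T=0): P(S|T) = (1/8)/(1/4) = 1/2;  -(1/8)·log₂(1/2) = 0.1250
  (S=1,T=1): P(S|T) = (1/16)/(1/8) = 1/2;  -(1/16)·log₂(1/2) = 0.0625
  (S=1,T=2): P(S|T) = (5/16)/(5/8) = 1/2;  -(5/16)·log₂(1/2) = 0.3125
H(S|T) = 0.1250 + 0.0625 + 0.3125 + 0.1250 + 0.0625 + 0.3125
  = 1.0000 bits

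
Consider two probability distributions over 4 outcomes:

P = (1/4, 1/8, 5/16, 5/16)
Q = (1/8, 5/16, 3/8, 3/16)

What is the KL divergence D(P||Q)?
D(P||Q) = Σ P(i) log₂(P(i)/Q(i))
  i=0: (1/4) × log₂((1/4)/(1/8)) = (1/4) × log₂(2) = 0.2500
  i=1: (1/8) × log₂((1/8)/(5/16)) = (1/8) × log₂(2/5) = -0.1652
  i=2: (5/16) × log₂((5/16)/(3/8)) = (5/16) × log₂(5/6) = -0.0822
  i=3: (5/16) × log₂((5/16)/(3/16)) = (5/16) × log₂(5/3) = 0.2303
D(P||Q) = 0.2500 - 0.1652 - 0.0822 + 0.2303
  = 0.2329 bits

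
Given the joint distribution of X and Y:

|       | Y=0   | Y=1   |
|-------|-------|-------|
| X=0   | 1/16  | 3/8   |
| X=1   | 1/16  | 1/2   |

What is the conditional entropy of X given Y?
Marginal P(Y) (column sums):
  P(Y=0) = 1/16 + 1/16 = 1/8
  P(Y=1) = 3/8 + 1/2 = 7/8

H(X|Y) = -Σ P(X,Y)·log₂ P(X|Y), where P(X|Y) = P(X,Y) / P(Y)
  (X=0,Y=0): P(X|Y) = (1/16)/(1/8) = 1/2;  -(1/16)·log₂(1/2) = 0.0625
  (X=0,Y=1): P(X|Y) = (3/8)/(7/8) = 3/7;  -(3/8)·log₂(3/7) = 0.4584
  (X=1,Y=0): P(X|Y) = (1/16)/(1/8) = 1/2;  -(1/16)·log₂(1/2) = 0.0625
  (X=1,Y=1): P(X|Y) = (1/2)/(7/8) = 4/7;  -(1/2)·log₂(4/7) = 0.4037
H(X|Y) = 0.0625 + 0.4584 + 0.0625 + 0.4037
  = 0.9871 bits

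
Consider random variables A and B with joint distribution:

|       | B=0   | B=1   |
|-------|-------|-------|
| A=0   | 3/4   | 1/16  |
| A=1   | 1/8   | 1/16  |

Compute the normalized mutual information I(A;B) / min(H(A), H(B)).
Marginal P(A) (row sums):
  P(A=0) = 3/4 + 1/16 = 13/16
  P(A=1) = 1/8 + 1/16 = 3/16
Marginal P(B) (column sums):
  P(B=0) = 3/4 + 1/8 = 7/8
  P(B=1) = 1/16 + 1/16 = 1/8

H(A) = -[(13/16)·log₂(13/16) + (3/16)·log₂(3/16)]
  = 0.2434 + 0.4528
  = 0.6962 bits
H(B) = -[(7/8)·log₂(7/8) + (1/8)·log₂(1/8)]
  = 0.1686 + 0.3750
  = 0.5436 bits
H(A,B) = -[(3/4)·log₂(3/4) + (1/16)·log₂(1/16) + (1/8)·log₂(1/8) + (1/16)·log₂(1/16)]
  = 0.3113 + 0.2500 + 0.3750 + 0.2500
  = 1.1863 bits

I(A;B) = H(A) + H(B) - H(A,B)
  = 0.6962 + 0.5436 - 1.1863
  = 0.0535 bits

min(H(A), H(B)) = min(0.6962, 0.5436) = 0.5436 bits
Normalized MI = 0.0535 / 0.5436 = 0.0984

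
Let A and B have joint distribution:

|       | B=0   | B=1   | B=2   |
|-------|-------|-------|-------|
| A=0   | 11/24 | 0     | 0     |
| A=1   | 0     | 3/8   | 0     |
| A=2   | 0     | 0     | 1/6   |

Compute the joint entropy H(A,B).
H(A,B) = -Σ P(A,B) log₂ P(A,B), summed over the non-zero cells:
H(A,B) = -[(11/24)·log₂(11/24) + (3/8)·log₂(3/8) + (1/6)·log₂(1/6)]
  = 0.5159 + 0.5306 + 0.4308
  = 1.4773 bits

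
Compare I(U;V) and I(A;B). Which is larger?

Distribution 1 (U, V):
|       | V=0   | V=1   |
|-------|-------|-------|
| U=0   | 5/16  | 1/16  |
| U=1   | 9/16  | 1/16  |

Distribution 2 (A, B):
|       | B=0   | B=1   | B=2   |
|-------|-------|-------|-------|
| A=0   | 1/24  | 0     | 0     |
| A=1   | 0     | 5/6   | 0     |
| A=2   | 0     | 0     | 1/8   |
Distribution 1 (U, V):
Marginal P(U) (row sums):
  P(U=0) = 5/16 + 1/16 = 3/8
  P(U=1) = 9/16 + 1/16 = 5/8
Marginal P(V) (column sums):
  P(V=0) = 5/16 + 9/16 = 7/8
  P(V=1) = 1/16 + 1/16 = 1/8

H(U) = -[(3/8)·log₂(3/8) + (5/8)·log₂(5/8)]
  = 0.5306 + 0.4238
  = 0.9544 bits
H(V) = -[(7/8)·log₂(7/8) + (1/8)·log₂(1/8)]
  = 0.1686 + 0.3750
  = 0.5436 bits
H(U,V) = -[(5/16)·log₂(5/16) + (1/16)·log₂(1/16) + (9/16)·log₂(9/16) + (1/16)·log₂(1/16)]
  = 0.5244 + 0.2500 + 0.4669 + 0.2500
  = 1.4913 bits

I(U;V) = H(U) + H(V) - H(U,V)
  = 0.9544 + 0.5436 - 1.4913
  = 0.0067 bits

Distribution 2 (A, B):
Marginal P(A) (row sums):
  P(A=0) = 1/24 + 0 + 0 = 1/24
  P(A=1) = 0 + 5/6 + 0 = 5/6
  P(A=2) = 0 + 0 + 1/8 = 1/8
Marginal P(B) (column sums):
  P(B=0) = 1/24 + 0 + 0 = 1/24
  P(B=1) = 0 + 5/6 + 0 = 5/6
  P(B=2) = 0 + 0 + 1/8 = 1/8

H(A) = -[(1/24)·log₂(1/24) + (5/6)·log₂(5/6) + (1/8)·log₂(1/8)]
  = 0.1910 + 0.2192 + 0.3750
  = 0.7852 bits
H(B) = -[(1/24)·log₂(1/24) + (5/6)·log₂(5/6) + (1/8)·log₂(1/8)]
  = 0.1910 + 0.2192 + 0.3750
  = 0.7852 bits
H(A,B) = -[(1/24)·log₂(1/24) + (5/6)·log₂(5/6) + (1/8)·log₂(1/8)]
  = 0.1910 + 0.2192 + 0.3750
  = 0.7852 bits

I(A;B) = H(A) + H(B) - H(A,B)
  = 0.7852 + 0.7852 - 0.7852
  = 0.7852 bits

I(A;B) = 0.7852 bits > I(U;V) = 0.0067 bits, so (A, B) has the higher mutual information (stronger dependence).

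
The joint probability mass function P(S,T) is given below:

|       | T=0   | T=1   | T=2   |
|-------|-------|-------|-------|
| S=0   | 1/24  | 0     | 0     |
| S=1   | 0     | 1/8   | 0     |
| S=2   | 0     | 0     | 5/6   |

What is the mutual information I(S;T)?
Marginal P(S) (row sums):
  P(S=0) = 1/24 + 0 + 0 = 1/24
  P(S=1) = 0 + 1/8 + 0 = 1/8
  P(S=2) = 0 + 0 + 5/6 = 5/6
Marginal P(T) (column sums):
  P(T=0) = 1/24 + 0 + 0 = 1/24
  P(T=1) = 0 + 1/8 + 0 = 1/8
  P(T=2) = 0 + 0 + 5/6 = 5/6

H(S) = -[(1/24)·log₂(1/24) + (1/8)·log₂(1/8) + (5/6)·log₂(5/6)]
  = 0.1910 + 0.3750 + 0.2192
  = 0.7852 bits
H(T) = -[(1/24)·log₂(1/24) + (1/8)·log₂(1/8) + (5/6)·log₂(5/6)]
  = 0.1910 + 0.3750 + 0.2192
  = 0.7852 bits
H(S,T) = -[(1/24)·log₂(1/24) + (1/8)·log₂(1/8) + (5/6)·log₂(5/6)]
  = 0.1910 + 0.3750 + 0.2192
  = 0.7852 bits

I(S;T) = H(S) + H(T) - H(S,T)
  = 0.7852 + 0.7852 - 0.7852
  = 0.7852 bits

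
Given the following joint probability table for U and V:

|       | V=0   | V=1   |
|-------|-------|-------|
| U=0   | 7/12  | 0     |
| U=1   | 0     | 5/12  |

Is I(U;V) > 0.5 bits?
Marginal P(U) (row sums):
  P(U=0) = 7/12 + 0 = 7/12
  P(U=1) = 0 + 5/12 = 5/12
Marginal P(V) (column sums):
  P(V=0) = 7/12 + 0 = 7/12
  P(V=1) = 0 + 5/12 = 5/12

H(U) = -[(7/12)·log₂(7/12) + (5/12)·log₂(5/12)]
  = 0.4536 + 0.5263
  = 0.9799 bits
H(V) = -[(7/12)·log₂(7/12) + (5/12)·log₂(5/12)]
  = 0.4536 + 0.5263
  = 0.9799 bits
H(U,V) = -[(7/12)·log₂(7/12) + (5/12)·log₂(5/12)]
  = 0.4536 + 0.5263
  = 0.9799 bits

I(U;V) = H(U) + H(V) - H(U,V)
  = 0.9799 + 0.9799 - 0.9799
  = 0.9799 bits

Yes. I(U;V) = 0.9799 bits, which is > 0.5 bits.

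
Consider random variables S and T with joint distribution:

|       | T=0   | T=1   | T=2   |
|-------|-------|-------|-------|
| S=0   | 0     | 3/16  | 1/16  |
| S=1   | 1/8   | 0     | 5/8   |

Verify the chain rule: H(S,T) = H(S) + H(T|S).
Left side:
H(S,T) = -[(3/16)·log₂(3/16) + (1/16)·log₂(1/16) + (1/8)·log₂(1/8) + (5/8)·log₂(5/8)]
  = 0.4528 + 0.2500 + 0.3750 + 0.4238
  = 1.5016 bits

Right side:
Marginal P(S) (row sums):
  P(S=0) = 0 + 3/16 + 1/16 = 1/4
  P(S=1) = 1/8 + 0 + 5/8 = 3/4
H(S) = -[(1/4)·log₂(1/4) + (3/4)·log₂(3/4)]
  = 0.5000 + 0.3113
  = 0.8113 bits
H(T|S) = -Σ P(S,T)·log₂ P(T|S), where P(T|S) = P(S,T) / P(S)
  (cells with P(S,T) = 0 contribute 0)
  (S=0,T=1): P(T|S) = (3/16)/(1/4) = 3/4;  -(3/16)·log₂(3/4) = 0.0778
  (S=0,T=2): P(T|S) = (1/16)/(1/4) = 1/4;  -(1/16)·log₂(1/4) = 0.1250
  (S=1,T=0): P(T|S) = (1/8)/(3/4) = 1/6;  -(1/8)·log₂(1/6) = 0.3231
  (S=1,T=2): P(T|S) = (5/8)/(3/4) = 5/6;  -(5/8)·log₂(5/6) = 0.1644
H(T|S) = 0.0778 + 0.1250 + 0.3231 + 0.1644
  = 0.6903 bits
H(S) + H(T|S) = 0.8113 + 0.6903 = 1.5016 bits

Both sides equal 1.5016 bits, so the chain rule holds ✓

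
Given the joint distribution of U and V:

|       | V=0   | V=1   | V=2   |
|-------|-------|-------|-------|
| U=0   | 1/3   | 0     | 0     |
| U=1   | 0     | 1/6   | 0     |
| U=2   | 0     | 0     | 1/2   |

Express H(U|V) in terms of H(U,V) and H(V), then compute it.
H(U|V) = H(U,V) - H(V)

Marginal P(V) (column sums):
  P(V=0) = 1/3 + 0 + 0 = 1/3
  P(V=1) = 0 + 1/6 + 0 = 1/6
  P(V=2) = 0 + 0 + 1/2 = 1/2

H(U,V) = -[(1/3)·log₂(1/3) + (1/6)·log₂(1/6) + (1/2)·log₂(1/2)]
  = 0.5283 + 0.4308 + 0.5000
  = 1.4591 bits
H(V) = -[(1/3)·log₂(1/3) + (1/6)·log₂(1/6) + (1/2)·log₂(1/2)]
  = 0.5283 + 0.4308 + 0.5000
  = 1.4591 bits

H(U|V) = 1.4591 - 1.4591 = 0.0000 bits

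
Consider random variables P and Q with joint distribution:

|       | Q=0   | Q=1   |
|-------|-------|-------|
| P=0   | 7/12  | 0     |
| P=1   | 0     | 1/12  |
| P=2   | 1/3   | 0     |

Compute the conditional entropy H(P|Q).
Marginal P(Q) (column sums):
  P(Q=0) = 7/12 + 0 + 1/3 = 11/12
  P(Q=1) = 0 + 1/12 + 0 = 1/12

H(P|Q) = -Σ P(P,Q)·log₂ P(P|Q), where P(P|Q) = P(P,Q) / P(Q)
  (cells with P(P,Q) = 0 contribute 0)
  (P=0,Q=0): P(P|Q) = (7/12)/(11/12) = 7/11;  -(7/12)·log₂(7/11) = 0.3804
  (P=1,Q=1): P(P|Q) = (1/12)/(1/12) = 1;  -(1/12)·log₂(1) = 0.0000
  (P=2,Q=0): P(P|Q) = (1/3)/(11/12) = 4/11;  -(1/3)·log₂(4/11) = 0.4865
H(P|Q) = 0.3804 + 0.0000 + 0.4865
  = 0.8669 bits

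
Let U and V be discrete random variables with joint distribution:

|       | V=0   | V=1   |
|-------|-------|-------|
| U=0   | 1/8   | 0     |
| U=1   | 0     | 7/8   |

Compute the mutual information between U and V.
Marginal P(U) (row sums):
  P(U=0) = 1/8 + 0 = 1/8
  P(U=1) = 0 + 7/8 = 7/8
Marginal P(V) (column sums):
  P(V=0) = 1/8 + 0 = 1/8
  P(V=1) = 0 + 7/8 = 7/8

H(U) = -[(1/8)·log₂(1/8) + (7/8)·log₂(7/8)]
  = 0.3750 + 0.1686
  = 0.5436 bits
H(V) = -[(1/8)·log₂(1/8) + (7/8)·log₂(7/8)]
  = 0.3750 + 0.1686
  = 0.5436 bits
H(U,V) = -[(1/8)·log₂(1/8) + (7/8)·log₂(7/8)]
  = 0.3750 + 0.1686
  = 0.5436 bits

I(U;V) = H(U) + H(V) - H(U,V)
  = 0.5436 + 0.5436 - 0.5436
  = 0.5436 bits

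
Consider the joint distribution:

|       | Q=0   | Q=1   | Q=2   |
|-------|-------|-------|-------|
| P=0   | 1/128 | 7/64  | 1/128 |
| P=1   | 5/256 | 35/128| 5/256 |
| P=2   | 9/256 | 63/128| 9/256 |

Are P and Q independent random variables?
Marginal P(P) (row sums):
  P(P=0) = 1/128 + 7/64 + 1/128 = 1/8
  P(P=1) = 5/256 + 35/128 + 5/256 = 5/16
  P(P=2) = 9/256 + 63/128 + 9/256 = 9/16
Marginal P(Q) (column sums):
  P(Q=0) = 1/128 + 5/256 + 9/256 = 1/16
  P(Q=1) = 7/64 + 35/128 + 63/128 = 7/8
  P(Q=2) = 1/128 + 5/256 + 9/256 = 1/16

P and Q are independent iff P(P=i,Q=j) = P(P=i)·P(Q=j) for every cell.
  P(P=0)·P(Q=0) = 1/8 × 1/16 = 1/128 = P(P=0,Q=0) ✓
  P(P=0)·P(Q=1) = 1/8 × 7/8 = 7/64 = P(P=0,Q=1) ✓
  P(P=0)·P(Q=2) = 1/8 × 1/16 = 1/128 = P(P=0,Q=2) ✓
  P(P=1)·P(Q=0) = 5/16 × 1/16 = 5/256 = P(P=1,Q=0) ✓
  P(P=1)·P(Q=1) = 5/16 × 7/8 = 35/128 = P(P=1,Q=1) ✓
  P(P=1)·P(Q=2) = 5/16 × 1/16 = 5/256 = P(P=1,Q=2) ✓
  P(P=2)·P(Q=0) = 9/16 × 1/16 = 9/256 = P(P=2,Q=0) ✓
  P(P=2)·P(Q=1) = 9/16 × 7/8 = 63/128 = P(P=2,Q=1) ✓
  P(P=2)·P(Q=2) = 9/16 × 1/16 = 9/256 = P(P=2,Q=2) ✓

Yes, P and Q are independent: every cell factors, so I(P;Q) = 0 bits.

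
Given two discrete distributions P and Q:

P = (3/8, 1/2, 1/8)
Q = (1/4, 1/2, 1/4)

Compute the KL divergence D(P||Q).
D(P||Q) = Σ P(i) log₂(P(i)/Q(i))
  i=0: (3/8) × log₂((3/8)/(1/4)) = (3/8) × log₂(3/2) = 0.2194
  i=1: (1/2) × log₂((1/2)/(1/2)) = (1/2) × log₂(1) = 0.0000
  i=2: (1/8) × log₂((1/8)/(1/4)) = (1/8) × log₂(1/2) = -0.1250
D(P||Q) = 0.2194 + 0.0000 - 0.1250
  = 0.0944 bits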